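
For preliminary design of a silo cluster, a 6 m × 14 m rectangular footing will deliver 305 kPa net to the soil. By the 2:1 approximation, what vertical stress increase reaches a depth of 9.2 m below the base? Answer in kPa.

By the 2:1 method the load spreads at 1 horizontal : 2 vertical, so at depth z the loaded area has grown by z in each plan dimension:
Δσ = qBL/((B+z)(L+z)) = 305×6×14/((6+9.2)(14+9.2)) = 72.652 kPa

Δσ_z ≈ 72.7 kPa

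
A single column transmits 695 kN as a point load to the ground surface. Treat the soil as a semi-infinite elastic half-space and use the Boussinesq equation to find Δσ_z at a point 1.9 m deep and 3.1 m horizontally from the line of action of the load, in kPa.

Δσ_z ≈ 3.58 kPa

Boussinesq vertical stress below a point load on an elastic half-space:
Δσ_z = 3P/(2πz²) · [1 + (r/z)²]^(−5/2)
r/z = 3.1/1.9 = 1.6316; [1+(r/z)²]^(−5/2) = 0.038966.
Δσ_z = 3×695/(2π×1.9²) × 0.038966 = 91.922 × 0.038966 = 3.582 kPa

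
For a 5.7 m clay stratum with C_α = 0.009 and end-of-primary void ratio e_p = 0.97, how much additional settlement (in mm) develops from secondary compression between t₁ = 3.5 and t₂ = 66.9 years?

Secondary compression: S_s = C_α·H/(1+e_p)·log₁₀(t₂/t₁)
S_s = 0.009×5.7/(1+0.97)×log₁₀(66.9/3.5)
    = 0.02604 × 1.281 = 0.03337 m

S_s ≈ 33.4 mm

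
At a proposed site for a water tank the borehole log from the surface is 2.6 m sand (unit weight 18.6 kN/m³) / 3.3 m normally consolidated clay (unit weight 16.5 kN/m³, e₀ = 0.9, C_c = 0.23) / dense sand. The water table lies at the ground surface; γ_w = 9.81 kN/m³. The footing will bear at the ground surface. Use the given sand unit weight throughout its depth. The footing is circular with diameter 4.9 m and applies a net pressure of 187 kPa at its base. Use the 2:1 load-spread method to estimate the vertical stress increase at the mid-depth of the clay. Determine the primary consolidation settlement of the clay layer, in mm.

S_c ≈ 165 mm

Mid-depth of clay below the ground surface: z = 2.6 + 3.3/2 = 4.25 m.
Total vertical stress at mid-clay: σ_v = 18.6×2.6 + 16.5×1.65 = 75.585 kPa.
Pore pressure: u = 9.81×(4.25 − 0) = 41.693 kPa.
Initial effective stress: σ'_0 = σ_v − u = 75.585 − 41.693 = 33.892 kPa.
Stress increase at mid-clay by the 2:1 spreading method:
Δσ ≈ qD²/(D+z)² = 187×4.9²/(4.9+4.25)² = 53.628 kPa
Final effective stress: σ'_f = σ'_0 + Δσ = 33.892 + 53.628 = 87.52 kPa.
Normally consolidated clay, so the full stress increment lies on the virgin compression line:
S_c = C_c·H/(1+e₀)·log₁₀(σ'_f/σ'_0) = 0.23×3.3/(1+0.9)×log₁₀(87.52/33.892)
    = 0.39947 × 0.41201 = 0.1646 m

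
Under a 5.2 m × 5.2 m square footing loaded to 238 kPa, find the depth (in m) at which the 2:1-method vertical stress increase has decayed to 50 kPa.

2:1 spreading — at depth z the loaded area has grown by z in each plan dimension:
qB²/(B+z)² = Δσ_z ⇒ z = B(√(q/Δσ_z) − 1) = 5.2×(√(238/50) − 1) = 6.145 m

z ≈ 6.15 m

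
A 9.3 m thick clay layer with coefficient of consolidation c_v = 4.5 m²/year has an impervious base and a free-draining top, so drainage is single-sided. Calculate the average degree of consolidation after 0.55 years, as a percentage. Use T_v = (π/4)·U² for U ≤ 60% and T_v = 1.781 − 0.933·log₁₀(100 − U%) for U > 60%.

Drainage path length: H_d = H = 9.3 m (single drainage).
T_v = c_v·t/H_d² = 4.5×0.55/9.3² = 0.028616.
T_v = 0.028616 corresponds to the U ≤ 60% branch:
U = √(4T_v/π) = 0.1909

U ≈ 19.1 %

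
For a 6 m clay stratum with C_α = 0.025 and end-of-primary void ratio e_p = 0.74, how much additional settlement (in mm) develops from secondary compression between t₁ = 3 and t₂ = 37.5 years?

S_s ≈ 94.6 mm

Secondary compression: S_s = C_α·H/(1+e_p)·log₁₀(t₂/t₁)
S_s = 0.025×6/(1+0.74)×log₁₀(37.5/3)
    = 0.08621 × 1.097 = 0.09456 m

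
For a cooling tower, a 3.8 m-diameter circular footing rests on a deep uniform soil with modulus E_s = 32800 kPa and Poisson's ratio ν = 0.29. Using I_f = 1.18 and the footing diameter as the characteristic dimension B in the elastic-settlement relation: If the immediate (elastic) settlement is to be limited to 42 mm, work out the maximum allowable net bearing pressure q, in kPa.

S_e = q·B·(1−ν²)/E_s · I_f  ⇒  q = S_e·E_s / (B·(1−ν²)·I_f).
q = 0.042 × 32800 / (3.8 × 0.9159 × 1.18) = 335.4 kPa

q ≈ 335 kPa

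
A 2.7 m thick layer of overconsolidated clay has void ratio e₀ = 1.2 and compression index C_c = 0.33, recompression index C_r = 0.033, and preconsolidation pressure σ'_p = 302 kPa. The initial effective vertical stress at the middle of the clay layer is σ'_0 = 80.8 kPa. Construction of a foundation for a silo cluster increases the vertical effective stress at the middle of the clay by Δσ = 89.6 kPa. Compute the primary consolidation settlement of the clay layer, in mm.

S_c ≈ 13.1 mm

Final effective stress: σ'_f = 80.8 + 89.6 = 170.4 kPa.
σ'_f = 170.4 ≤ σ'_p = 302 kPa, so the clay remains overconsolidated and only the recompression index applies:
S_c = C_r·H/(1+e₀)·log₁₀(σ'_f/σ'_0) = 0.033×2.7/2.2×log₁₀(170.4/80.8)
    = 0.040501 × 0.32406 = 0.01312 m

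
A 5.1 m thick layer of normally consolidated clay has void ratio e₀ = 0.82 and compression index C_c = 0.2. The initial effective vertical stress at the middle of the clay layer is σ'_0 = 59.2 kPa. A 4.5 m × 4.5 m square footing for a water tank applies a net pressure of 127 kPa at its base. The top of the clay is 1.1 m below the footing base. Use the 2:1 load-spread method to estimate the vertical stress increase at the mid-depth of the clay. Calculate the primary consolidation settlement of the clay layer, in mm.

Mid-depth of clay below the footing base: z = 1.1 + 5.1/2 = 3.65 m.
Stress increase at mid-clay by the 2:1 spreading method:
Δσ = qBL/((B+z)(L+z)) = 127×4.5×4.5/((4.5+3.65)(4.5+3.65)) = 38.718 kPa
Final effective stress: σ'_f = σ'_0 + Δσ = 59.2 + 38.718 = 97.918 kPa.
Normally consolidated clay, so the full stress increment lies on the virgin compression line:
S_c = C_c·H/(1+e₀)·log₁₀(σ'_f/σ'_0) = 0.2×5.1/(1+0.82)×log₁₀(97.918/59.2)
    = 0.56044 × 0.21854 = 0.1225 m

S_c ≈ 122 mm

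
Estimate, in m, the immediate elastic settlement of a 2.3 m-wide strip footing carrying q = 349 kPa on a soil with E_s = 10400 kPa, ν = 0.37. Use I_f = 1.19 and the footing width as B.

Immediate (elastic) settlement: S_e = q·B·(1−ν²)/E_s · I_f.
S_e = 349 × 2.3 × (1 − 0.37²) / 10400 × 1.19
    = 349 × 2.3 × 0.8631 / 10400 × 1.19
    = 0.07927 m

S_e ≈ 0.0793 m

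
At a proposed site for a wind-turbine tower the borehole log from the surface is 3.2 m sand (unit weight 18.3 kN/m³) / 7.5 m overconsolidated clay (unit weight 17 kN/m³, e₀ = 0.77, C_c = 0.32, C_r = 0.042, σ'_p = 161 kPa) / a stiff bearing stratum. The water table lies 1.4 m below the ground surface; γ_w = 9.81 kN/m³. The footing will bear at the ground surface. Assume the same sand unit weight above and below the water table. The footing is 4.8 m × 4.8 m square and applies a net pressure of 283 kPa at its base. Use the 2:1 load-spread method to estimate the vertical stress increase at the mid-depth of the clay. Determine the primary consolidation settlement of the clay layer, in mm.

Mid-depth of clay below the ground surface: z = 3.2 + 7.5/2 = 6.95 m.
Total vertical stress at mid-clay: σ_v = 18.3×3.2 + 17×3.75 = 122.31 kPa.
Pore pressure: u = 9.81×(6.95 − 1.4) = 54.446 kPa.
Initial effective stress: σ'_0 = σ_v − u = 122.31 − 54.446 = 67.864 kPa.
Stress increase at mid-clay by the 2:1 spreading method:
Δσ = qBL/((B+z)(L+z)) = 283×4.8×4.8/((4.8+6.95)(4.8+6.95)) = 47.227 kPa
Final effective stress: σ'_f = 67.864 + 47.227 = 115.09 kPa.
σ'_f = 115.09 ≤ σ'_p = 161 kPa, so the clay remains overconsolidated and only the recompression index applies:
S_c = C_r·H/(1+e₀)·log₁₀(σ'_f/σ'_0) = 0.042×7.5/1.77×log₁₀(115.09/67.864)
    = 0.17797 × 0.2294 = 0.04083 m

S_c ≈ 40.8 mm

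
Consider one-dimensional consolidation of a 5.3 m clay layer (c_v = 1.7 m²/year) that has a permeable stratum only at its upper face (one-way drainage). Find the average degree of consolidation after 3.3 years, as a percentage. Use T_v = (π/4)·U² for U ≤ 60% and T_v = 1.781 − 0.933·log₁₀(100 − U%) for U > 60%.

Drainage path length: H_d = H = 5.3 m (single drainage).
T_v = c_v·t/H_d² = 1.7×3.3/5.3² = 0.19972.
T_v = 0.19972 corresponds to the U ≤ 60% branch:
U = √(4T_v/π) = 0.5043

U ≈ 50.4 %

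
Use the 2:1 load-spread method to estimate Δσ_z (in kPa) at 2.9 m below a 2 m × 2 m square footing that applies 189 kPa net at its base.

Δσ_z ≈ 31.5 kPa

By the 2:1 method the load spreads at 1 horizontal : 2 vertical, so at depth z the loaded area has grown by z in each plan dimension:
Δσ = qBL/((B+z)(L+z)) = 189×2×2/((2+2.9)(2+2.9)) = 31.487 kPa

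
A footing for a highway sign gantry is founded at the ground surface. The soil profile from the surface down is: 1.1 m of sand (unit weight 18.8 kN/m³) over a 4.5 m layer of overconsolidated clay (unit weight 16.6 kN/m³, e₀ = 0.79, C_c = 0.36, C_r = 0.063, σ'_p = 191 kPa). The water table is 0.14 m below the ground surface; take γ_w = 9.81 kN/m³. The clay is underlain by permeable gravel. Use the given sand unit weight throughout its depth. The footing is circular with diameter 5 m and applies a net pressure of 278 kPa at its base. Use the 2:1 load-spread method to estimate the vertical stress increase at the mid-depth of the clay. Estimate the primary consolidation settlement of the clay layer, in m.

S_c ≈ 0.107 m

Mid-depth of clay below the ground surface: z = 1.1 + 4.5/2 = 3.35 m.
Total vertical stress at mid-clay: σ_v = 18.8×1.1 + 16.6×2.25 = 58.03 kPa.
Pore pressure: u = 9.81×(3.35 − 0.14) = 31.49 kPa.
Initial effective stress: σ'_0 = σ_v − u = 58.03 − 31.49 = 26.54 kPa.
Stress increase at mid-clay by the 2:1 spreading method:
Δσ ≈ qD²/(D+z)² = 278×5²/(5+3.35)² = 99.681 kPa
Final effective stress: σ'_f = 26.54 + 99.681 = 126.22 kPa.
σ'_f = 126.22 ≤ σ'_p = 191 kPa, so the clay remains overconsolidated and only the recompression index applies:
S_c = C_r·H/(1+e₀)·log₁₀(σ'_f/σ'_0) = 0.063×4.5/1.79×log₁₀(126.22/26.54)
    = 0.15838 × 0.67723 = 0.1073 m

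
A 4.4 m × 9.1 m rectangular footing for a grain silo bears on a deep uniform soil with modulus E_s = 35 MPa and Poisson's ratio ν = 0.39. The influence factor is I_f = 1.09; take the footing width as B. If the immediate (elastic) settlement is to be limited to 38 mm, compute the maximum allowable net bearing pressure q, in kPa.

E_s = 35 MPa = 35000 kPa.
S_e = q·B·(1−ν²)/E_s · I_f  ⇒  q = S_e·E_s / (B·(1−ν²)·I_f).
q = 0.038 × 35000 / (4.4 × 0.8479 × 1.09) = 327.1 kPa

q ≈ 327 kPa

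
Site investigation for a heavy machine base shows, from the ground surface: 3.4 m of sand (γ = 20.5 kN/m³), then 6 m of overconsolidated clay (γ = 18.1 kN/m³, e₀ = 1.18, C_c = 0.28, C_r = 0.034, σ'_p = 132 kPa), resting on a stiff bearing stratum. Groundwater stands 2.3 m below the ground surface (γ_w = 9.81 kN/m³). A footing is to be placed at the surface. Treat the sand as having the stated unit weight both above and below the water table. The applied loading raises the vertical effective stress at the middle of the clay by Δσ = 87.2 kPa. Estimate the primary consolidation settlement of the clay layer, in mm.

S_c ≈ 105 mm

Mid-depth of clay below the ground surface: z = 3.4 + 6/2 = 6.4 m.
Total vertical stress at mid-clay: σ_v = 20.5×3.4 + 18.1×3 = 124 kPa.
Pore pressure: u = 9.81×(6.4 − 2.3) = 40.221 kPa.
Initial effective stress: σ'_0 = σ_v − u = 124 − 40.221 = 83.779 kPa.
Final effective stress: σ'_f = 83.779 + 87.2 = 170.98 kPa.
σ'_f = 170.98 > σ'_p = 132 kPa, so the stress path crosses the preconsolidation pressure — recompression up to σ'_p, then virgin compression beyond:
S_c = H/(1+e₀)·[C_r·log₁₀(σ'_p/σ'_0) + C_c·log₁₀(σ'_f/σ'_p)]
    = 6/2.18 × [0.034×log₁₀(132/83.779) + 0.28×log₁₀(170.98/132)]
    = 2.7523 × [0.0067129 + 0.031464] = 0.1051 m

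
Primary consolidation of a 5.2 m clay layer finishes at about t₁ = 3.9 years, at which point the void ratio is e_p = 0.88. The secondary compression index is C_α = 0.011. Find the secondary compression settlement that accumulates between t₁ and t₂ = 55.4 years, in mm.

S_s ≈ 35.1 mm

Secondary compression: S_s = C_α·H/(1+e_p)·log₁₀(t₂/t₁)
S_s = 0.011×5.2/(1+0.88)×log₁₀(55.4/3.9)
    = 0.03043 × 1.152 = 0.03506 m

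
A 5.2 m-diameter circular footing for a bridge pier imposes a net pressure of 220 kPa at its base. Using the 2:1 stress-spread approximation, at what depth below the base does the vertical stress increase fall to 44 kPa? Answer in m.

2:1 spreading — at depth z the loaded area has grown by z in each plan dimension:
qD²/(D+z)² = Δσ_z ⇒ z = D(√(q/Δσ_z) − 1) = 5.2×(√(220/44) − 1) = 6.428 m

z ≈ 6.43 m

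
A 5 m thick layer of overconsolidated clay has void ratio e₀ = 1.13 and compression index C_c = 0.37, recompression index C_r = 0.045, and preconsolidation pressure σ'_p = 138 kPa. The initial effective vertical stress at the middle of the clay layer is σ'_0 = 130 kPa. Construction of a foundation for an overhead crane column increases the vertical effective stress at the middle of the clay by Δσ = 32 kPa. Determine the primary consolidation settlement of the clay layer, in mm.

Final effective stress: σ'_f = 130 + 32 = 162 kPa.
σ'_f = 162 > σ'_p = 138 kPa, so the stress path crosses the preconsolidation pressure — recompression up to σ'_p, then virgin compression beyond:
S_c = H/(1+e₀)·[C_r·log₁₀(σ'_p/σ'_0) + C_c·log₁₀(σ'_f/σ'_p)]
    = 5/2.13 × [0.045×log₁₀(138/130) + 0.37×log₁₀(162/138)]
    = 2.3474 × [0.0011671 + 0.025765] = 0.06322 m

S_c ≈ 63.2 mm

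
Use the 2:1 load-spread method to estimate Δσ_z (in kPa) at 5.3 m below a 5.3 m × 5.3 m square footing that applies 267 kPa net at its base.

By the 2:1 method the load spreads at 1 horizontal : 2 vertical, so at depth z the loaded area has grown by z in each plan dimension:
Δσ = qBL/((B+z)(L+z)) = 267×5.3×5.3/((5.3+5.3)(5.3+5.3)) = 66.75 kPa

Δσ_z ≈ 66.8 kPa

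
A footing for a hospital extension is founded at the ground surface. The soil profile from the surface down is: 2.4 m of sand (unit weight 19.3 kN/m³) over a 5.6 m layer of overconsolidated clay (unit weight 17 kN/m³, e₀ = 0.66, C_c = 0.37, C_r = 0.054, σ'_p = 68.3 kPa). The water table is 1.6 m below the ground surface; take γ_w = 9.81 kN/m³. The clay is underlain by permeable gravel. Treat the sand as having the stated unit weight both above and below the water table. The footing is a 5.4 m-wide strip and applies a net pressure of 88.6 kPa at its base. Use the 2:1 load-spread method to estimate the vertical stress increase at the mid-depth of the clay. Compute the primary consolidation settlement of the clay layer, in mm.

S_c ≈ 239 mm

Mid-depth of clay below the ground surface: z = 2.4 + 5.6/2 = 5.2 m.
Total vertical stress at mid-clay: σ_v = 19.3×2.4 + 17×2.8 = 93.92 kPa.
Pore pressure: u = 9.81×(5.2 − 1.6) = 35.316 kPa.
Initial effective stress: σ'_0 = σ_v − u = 93.92 − 35.316 = 58.604 kPa.
Stress increase at mid-clay by the 2:1 spreading method:
Δσ = qB/(B+z) = 88.6×5.4/(5.4+5.2) = 45.136 kPa
Final effective stress: σ'_f = 58.604 + 45.136 = 103.74 kPa.
σ'_f = 103.74 > σ'_p = 68.3 kPa, so the stress path crosses the preconsolidation pressure — recompression up to σ'_p, then virgin compression beyond:
S_c = H/(1+e₀)·[C_r·log₁₀(σ'_p/σ'_0) + C_c·log₁₀(σ'_f/σ'_p)]
    = 5.6/1.66 × [0.054×log₁₀(68.3/58.604) + 0.37×log₁₀(103.74/68.3)]
    = 3.3735 × [0.0035906 + 0.067164] = 0.2387 m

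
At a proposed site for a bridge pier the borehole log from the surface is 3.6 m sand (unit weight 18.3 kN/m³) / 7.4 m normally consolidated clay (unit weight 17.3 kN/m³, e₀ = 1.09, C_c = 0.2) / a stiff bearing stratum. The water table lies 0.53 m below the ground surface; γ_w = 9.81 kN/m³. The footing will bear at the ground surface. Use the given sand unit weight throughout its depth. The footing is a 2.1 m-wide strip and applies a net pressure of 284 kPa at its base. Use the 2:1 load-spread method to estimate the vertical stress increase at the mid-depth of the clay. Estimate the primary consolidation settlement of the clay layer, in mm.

Mid-depth of clay below the ground surface: z = 3.6 + 7.4/2 = 7.3 m.
Total vertical stress at mid-clay: σ_v = 18.3×3.6 + 17.3×3.7 = 129.89 kPa.
Pore pressure: u = 9.81×(7.3 − 0.53) = 66.414 kPa.
Initial effective stress: σ'_0 = σ_v − u = 129.89 − 66.414 = 63.476 kPa.
Stress increase at mid-clay by the 2:1 spreading method:
Δσ = qB/(B+z) = 284×2.1/(2.1+7.3) = 63.447 kPa
Final effective stress: σ'_f = σ'_0 + Δσ = 63.476 + 63.447 = 126.92 kPa.
Normally consolidated clay, so the full stress increment lies on the virgin compression line:
S_c = C_c·H/(1+e₀)·log₁₀(σ'_f/σ'_0) = 0.2×7.4/(1+1.09)×log₁₀(126.92/63.476)
    = 0.70813 × 0.30092 = 0.2131 m

S_c ≈ 213 mm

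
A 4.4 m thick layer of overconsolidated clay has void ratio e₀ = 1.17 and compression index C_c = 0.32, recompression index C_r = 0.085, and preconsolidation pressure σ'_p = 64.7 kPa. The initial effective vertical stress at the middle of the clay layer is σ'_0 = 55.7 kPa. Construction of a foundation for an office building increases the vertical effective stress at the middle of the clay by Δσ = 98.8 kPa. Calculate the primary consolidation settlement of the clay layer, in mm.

Final effective stress: σ'_f = 55.7 + 98.8 = 154.5 kPa.
σ'_f = 154.5 > σ'_p = 64.7 kPa, so the stress path crosses the preconsolidation pressure — recompression up to σ'_p, then virgin compression beyond:
S_c = H/(1+e₀)·[C_r·log₁₀(σ'_p/σ'_0) + C_c·log₁₀(σ'_f/σ'_p)]
    = 4.4/2.17 × [0.085×log₁₀(64.7/55.7) + 0.32×log₁₀(154.5/64.7)]
    = 2.0276 × [0.0055292 + 0.12097] = 0.2565 m

S_c ≈ 256 mm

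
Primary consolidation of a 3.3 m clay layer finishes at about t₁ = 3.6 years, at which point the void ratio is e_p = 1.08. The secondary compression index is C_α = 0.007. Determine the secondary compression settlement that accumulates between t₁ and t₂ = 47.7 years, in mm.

Secondary compression: S_s = C_α·H/(1+e_p)·log₁₀(t₂/t₁)
S_s = 0.007×3.3/(1+1.08)×log₁₀(47.7/3.6)
    = 0.01111 × 1.122 = 0.01246 m

S_s ≈ 12.5 mm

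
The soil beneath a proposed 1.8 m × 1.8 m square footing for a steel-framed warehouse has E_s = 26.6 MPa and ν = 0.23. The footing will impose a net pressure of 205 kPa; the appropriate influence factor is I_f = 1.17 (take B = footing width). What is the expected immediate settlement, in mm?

Immediate (elastic) settlement: S_e = q·B·(1−ν²)/E_s · I_f.
E_s = 26.6 MPa = 26600 kPa.
S_e = 205 × 1.8 × (1 − 0.23²) / 26600 × 1.17
    = 205 × 1.8 × 0.9471 / 26600 × 1.17
    = 0.01537 m = 15.37 mm

S_e ≈ 15.4 mm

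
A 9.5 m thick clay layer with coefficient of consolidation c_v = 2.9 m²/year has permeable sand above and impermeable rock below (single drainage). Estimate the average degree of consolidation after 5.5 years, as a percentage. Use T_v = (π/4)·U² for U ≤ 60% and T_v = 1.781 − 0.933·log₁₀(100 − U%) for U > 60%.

Drainage path length: H_d = H = 9.5 m (single drainage).
T_v = c_v·t/H_d² = 2.9×5.5/9.5² = 0.17673.
T_v = 0.17673 corresponds to the U ≤ 60% branch:
U = √(4T_v/π) = 0.4744

U ≈ 47.4 %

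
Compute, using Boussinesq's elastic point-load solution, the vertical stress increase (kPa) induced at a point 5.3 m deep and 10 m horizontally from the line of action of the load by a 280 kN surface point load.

Δσ_z ≈ 0.107 kPa

Boussinesq vertical stress below a point load on an elastic half-space:
Δσ_z = 3P/(2πz²) · [1 + (r/z)²]^(−5/2)
r/z = 10/5.3 = 1.8868; [1+(r/z)²]^(−5/2) = 0.022521.
Δσ_z = 3×280/(2π×5.3²) × 0.022521 = 4.7594 × 0.022521 = 0.1072 kPa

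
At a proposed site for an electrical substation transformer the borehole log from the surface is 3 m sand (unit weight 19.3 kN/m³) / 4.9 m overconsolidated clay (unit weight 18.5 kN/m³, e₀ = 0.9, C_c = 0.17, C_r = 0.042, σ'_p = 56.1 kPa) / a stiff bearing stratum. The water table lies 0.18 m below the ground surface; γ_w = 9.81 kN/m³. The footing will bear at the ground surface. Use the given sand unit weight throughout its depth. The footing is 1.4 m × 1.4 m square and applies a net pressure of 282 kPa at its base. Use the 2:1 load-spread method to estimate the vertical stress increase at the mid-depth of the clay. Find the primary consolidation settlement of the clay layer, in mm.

S_c ≈ 27 mm

Mid-depth of clay below the ground surface: z = 3 + 4.9/2 = 5.45 m.
Total vertical stress at mid-clay: σ_v = 19.3×3 + 18.5×2.45 = 103.23 kPa.
Pore pressure: u = 9.81×(5.45 − 0.18) = 51.699 kPa.
Initial effective stress: σ'_0 = σ_v − u = 103.23 − 51.699 = 51.531 kPa.
Stress increase at mid-clay by the 2:1 spreading method:
Δσ = qBL/((B+z)(L+z)) = 282×1.4×1.4/((1.4+5.45)(1.4+5.45)) = 11.779 kPa
Final effective stress: σ'_f = 51.531 + 11.779 = 63.31 kPa.
σ'_f = 63.31 > σ'_p = 56.1 kPa, so the stress path crosses the preconsolidation pressure — recompression up to σ'_p, then virgin compression beyond:
S_c = H/(1+e₀)·[C_r·log₁₀(σ'_p/σ'_0) + C_c·log₁₀(σ'_f/σ'_p)]
    = 4.9/1.9 × [0.042×log₁₀(56.1/51.531) + 0.17×log₁₀(63.31/56.1)]
    = 2.5789 × [0.0015496 + 0.0089266] = 0.02702 m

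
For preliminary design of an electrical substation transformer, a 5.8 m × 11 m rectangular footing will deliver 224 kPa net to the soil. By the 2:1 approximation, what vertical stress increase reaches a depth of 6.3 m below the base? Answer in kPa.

Δσ_z ≈ 68.3 kPa

By the 2:1 method the load spreads at 1 horizontal : 2 vertical, so at depth z the loaded area has grown by z in each plan dimension:
Δσ = qBL/((B+z)(L+z)) = 224×5.8×11/((5.8+6.3)(11+6.3)) = 68.271 kPa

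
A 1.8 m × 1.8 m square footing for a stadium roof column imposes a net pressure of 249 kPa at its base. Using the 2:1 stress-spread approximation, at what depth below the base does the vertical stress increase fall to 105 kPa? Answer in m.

z ≈ 0.972 m

2:1 spreading — at depth z the loaded area has grown by z in each plan dimension:
qB²/(B+z)² = Δσ_z ⇒ z = B(√(q/Δσ_z) − 1) = 1.8×(√(249/105) − 1) = 0.9719 m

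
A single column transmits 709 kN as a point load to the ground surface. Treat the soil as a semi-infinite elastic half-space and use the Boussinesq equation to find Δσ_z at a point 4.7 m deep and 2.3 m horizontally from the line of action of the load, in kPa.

Δσ_z ≈ 8.96 kPa

Boussinesq vertical stress below a point load on an elastic half-space:
Δσ_z = 3P/(2πz²) · [1 + (r/z)²]^(−5/2)
r/z = 2.3/4.7 = 0.48936; [1+(r/z)²]^(−5/2) = 0.58466.
Δσ_z = 3×709/(2π×4.7²) × 0.58466 = 15.325 × 0.58466 = 8.96 kPa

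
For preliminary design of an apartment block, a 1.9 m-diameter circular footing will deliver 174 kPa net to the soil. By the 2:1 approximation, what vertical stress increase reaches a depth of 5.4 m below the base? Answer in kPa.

By the 2:1 method the load spreads at 1 horizontal : 2 vertical, so at depth z the loaded area has grown by z in each plan dimension:
Δσ ≈ qD²/(D+z)² = 174×1.9²/(1.9+5.4)² = 11.787 kPa

Δσ_z ≈ 11.8 kPa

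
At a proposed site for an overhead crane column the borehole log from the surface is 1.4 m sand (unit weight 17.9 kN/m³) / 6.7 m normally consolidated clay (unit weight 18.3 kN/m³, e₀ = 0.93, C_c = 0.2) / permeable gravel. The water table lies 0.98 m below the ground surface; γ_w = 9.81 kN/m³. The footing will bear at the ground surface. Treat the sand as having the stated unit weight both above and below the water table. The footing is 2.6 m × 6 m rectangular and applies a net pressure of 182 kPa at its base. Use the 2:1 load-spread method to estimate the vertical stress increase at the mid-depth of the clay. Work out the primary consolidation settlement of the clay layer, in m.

Mid-depth of clay below the ground surface: z = 1.4 + 6.7/2 = 4.75 m.
Total vertical stress at mid-clay: σ_v = 17.9×1.4 + 18.3×3.35 = 86.365 kPa.
Pore pressure: u = 9.81×(4.75 − 0.98) = 36.984 kPa.
Initial effective stress: σ'_0 = σ_v − u = 86.365 − 36.984 = 49.381 kPa.
Stress increase at mid-clay by the 2:1 spreading method:
Δσ = qBL/((B+z)(L+z)) = 182×2.6×6/((2.6+4.75)(6+4.75)) = 35.934 kPa
Final effective stress: σ'_f = σ'_0 + Δσ = 49.381 + 35.934 = 85.315 kPa.
Normally consolidated clay, so the full stress increment lies on the virgin compression line:
S_c = C_c·H/(1+e₀)·log₁₀(σ'_f/σ'_0) = 0.2×6.7/(1+0.93)×log₁₀(85.315/49.381)
    = 0.6943 × 0.23747 = 0.1649 m

S_c ≈ 0.165 m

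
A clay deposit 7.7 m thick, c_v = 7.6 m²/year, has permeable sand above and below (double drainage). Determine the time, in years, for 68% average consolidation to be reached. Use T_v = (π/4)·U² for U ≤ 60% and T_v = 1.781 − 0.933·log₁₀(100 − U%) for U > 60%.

t ≈ 0.735 years

Drainage path length: H_d = H/2 = 3.85 m (double drainage).
U > 60%: T_v = 1.781 − 0.933·log₁₀(100 − 68) = 0.3767.
t = T_v·H_d²/c_v = 0.3767×3.85²/7.6 = 0.7347 years.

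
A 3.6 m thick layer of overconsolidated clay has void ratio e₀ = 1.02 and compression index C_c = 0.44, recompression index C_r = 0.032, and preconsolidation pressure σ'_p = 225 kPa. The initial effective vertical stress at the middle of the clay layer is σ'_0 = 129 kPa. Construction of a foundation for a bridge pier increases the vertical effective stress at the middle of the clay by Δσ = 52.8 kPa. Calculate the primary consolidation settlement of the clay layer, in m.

S_c ≈ 0.0085 m

Final effective stress: σ'_f = 129 + 52.8 = 181.8 kPa.
σ'_f = 181.8 ≤ σ'_p = 225 kPa, so the clay remains overconsolidated and only the recompression index applies:
S_c = C_r·H/(1+e₀)·log₁₀(σ'_f/σ'_0) = 0.032×3.6/2.02×log₁₀(181.8/129)
    = 0.05703 × 0.149 = 0.008498 m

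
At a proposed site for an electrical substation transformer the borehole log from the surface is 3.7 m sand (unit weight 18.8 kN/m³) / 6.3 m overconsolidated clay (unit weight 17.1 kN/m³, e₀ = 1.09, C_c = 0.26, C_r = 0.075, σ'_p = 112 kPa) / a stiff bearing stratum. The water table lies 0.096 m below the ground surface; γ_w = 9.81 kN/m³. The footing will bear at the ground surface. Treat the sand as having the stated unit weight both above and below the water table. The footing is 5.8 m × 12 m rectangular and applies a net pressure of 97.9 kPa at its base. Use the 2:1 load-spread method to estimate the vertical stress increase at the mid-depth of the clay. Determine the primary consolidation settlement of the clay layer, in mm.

S_c ≈ 39.8 mm

Mid-depth of clay below the ground surface: z = 3.7 + 6.3/2 = 6.85 m.
Total vertical stress at mid-clay: σ_v = 18.8×3.7 + 17.1×3.15 = 123.43 kPa.
Pore pressure: u = 9.81×(6.85 − 0.096) = 66.257 kPa.
Initial effective stress: σ'_0 = σ_v − u = 123.43 − 66.257 = 57.173 kPa.
Stress increase at mid-clay by the 2:1 spreading method:
Δσ = qBL/((B+z)(L+z)) = 97.9×5.8×12/((5.8+6.85)(12+6.85)) = 28.575 kPa
Final effective stress: σ'_f = 57.173 + 28.575 = 85.748 kPa.
σ'_f = 85.748 ≤ σ'_p = 112 kPa, so the clay remains overconsolidated and only the recompression index applies:
S_c = C_r·H/(1+e₀)·log₁₀(σ'_f/σ'_0) = 0.075×6.3/2.09×log₁₀(85.748/57.173)
    = 0.22608 × 0.17603 = 0.0398 m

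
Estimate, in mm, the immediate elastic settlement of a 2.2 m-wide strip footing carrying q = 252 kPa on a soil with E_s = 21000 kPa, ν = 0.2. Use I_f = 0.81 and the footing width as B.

S_e ≈ 20.5 mm

Immediate (elastic) settlement: S_e = q·B·(1−ν²)/E_s · I_f.
S_e = 252 × 2.2 × (1 − 0.2²) / 21000 × 0.81
    = 252 × 2.2 × 0.96 / 21000 × 0.81
    = 0.02053 m = 20.53 mm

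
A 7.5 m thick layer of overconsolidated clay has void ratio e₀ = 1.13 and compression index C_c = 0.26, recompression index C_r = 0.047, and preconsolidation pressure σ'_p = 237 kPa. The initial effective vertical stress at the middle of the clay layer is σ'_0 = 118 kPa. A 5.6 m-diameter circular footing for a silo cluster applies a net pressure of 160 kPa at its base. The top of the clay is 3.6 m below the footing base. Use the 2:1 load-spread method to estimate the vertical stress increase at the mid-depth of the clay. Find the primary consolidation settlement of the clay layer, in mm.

Mid-depth of clay below the footing base: z = 3.6 + 7.5/2 = 7.35 m.
Stress increase at mid-clay by the 2:1 spreading method:
Δσ ≈ qD²/(D+z)² = 160×5.6²/(5.6+7.35)² = 29.92 kPa
Final effective stress: σ'_f = 118 + 29.92 = 147.92 kPa.
σ'_f = 147.92 ≤ σ'_p = 237 kPa, so the clay remains overconsolidated and only the recompression index applies:
S_c = C_r·H/(1+e₀)·log₁₀(σ'_f/σ'_0) = 0.047×7.5/2.13×log₁₀(147.92/118)
    = 0.16549 × 0.098145 = 0.01624 m

S_c ≈ 16.2 mm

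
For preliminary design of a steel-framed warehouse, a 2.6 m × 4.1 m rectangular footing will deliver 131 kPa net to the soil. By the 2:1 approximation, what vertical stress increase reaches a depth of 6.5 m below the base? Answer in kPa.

Δσ_z ≈ 14.5 kPa

By the 2:1 method the load spreads at 1 horizontal : 2 vertical, so at depth z the loaded area has grown by z in each plan dimension:
Δσ = qBL/((B+z)(L+z)) = 131×2.6×4.1/((2.6+6.5)(4.1+6.5)) = 14.477 kPa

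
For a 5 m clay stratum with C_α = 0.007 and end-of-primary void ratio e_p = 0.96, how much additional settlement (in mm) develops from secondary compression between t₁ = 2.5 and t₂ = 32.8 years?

S_s ≈ 20 mm

Secondary compression: S_s = C_α·H/(1+e_p)·log₁₀(t₂/t₁)
S_s = 0.007×5/(1+0.96)×log₁₀(32.8/2.5)
    = 0.01786 × 1.118 = 0.01996 m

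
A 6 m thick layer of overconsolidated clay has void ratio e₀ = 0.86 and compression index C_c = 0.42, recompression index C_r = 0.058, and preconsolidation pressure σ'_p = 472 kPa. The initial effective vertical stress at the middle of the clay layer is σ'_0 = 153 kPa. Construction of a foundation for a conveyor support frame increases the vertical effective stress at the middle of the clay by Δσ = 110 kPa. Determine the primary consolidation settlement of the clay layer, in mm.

S_c ≈ 44 mm

Final effective stress: σ'_f = 153 + 110 = 263 kPa.
σ'_f = 263 ≤ σ'_p = 472 kPa, so the clay remains overconsolidated and only the recompression index applies:
S_c = C_r·H/(1+e₀)·log₁₀(σ'_f/σ'_0) = 0.058×6/1.86×log₁₀(263/153)
    = 0.1871 × 0.23526 = 0.04402 m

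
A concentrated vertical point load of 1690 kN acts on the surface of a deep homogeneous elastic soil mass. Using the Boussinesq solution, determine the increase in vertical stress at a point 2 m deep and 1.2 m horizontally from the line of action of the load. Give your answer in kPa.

Δσ_z ≈ 93.5 kPa

Boussinesq vertical stress below a point load on an elastic half-space:
Δσ_z = 3P/(2πz²) · [1 + (r/z)²]^(−5/2)
r/z = 1.2/2 = 0.6; [1+(r/z)²]^(−5/2) = 0.46361.
Δσ_z = 3×1690/(2π×2²) × 0.46361 = 201.73 × 0.46361 = 93.52 kPa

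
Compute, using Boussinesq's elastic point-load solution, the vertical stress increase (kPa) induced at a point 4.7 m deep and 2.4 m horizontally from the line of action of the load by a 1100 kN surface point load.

Boussinesq vertical stress below a point load on an elastic half-space:
Δσ_z = 3P/(2πz²) · [1 + (r/z)²]^(−5/2)
r/z = 2.4/4.7 = 0.51064; [1+(r/z)²]^(−5/2) = 0.56031.
Δσ_z = 3×1100/(2π×4.7²) × 0.56031 = 23.776 × 0.56031 = 13.32 kPa

Δσ_z ≈ 13.3 kPa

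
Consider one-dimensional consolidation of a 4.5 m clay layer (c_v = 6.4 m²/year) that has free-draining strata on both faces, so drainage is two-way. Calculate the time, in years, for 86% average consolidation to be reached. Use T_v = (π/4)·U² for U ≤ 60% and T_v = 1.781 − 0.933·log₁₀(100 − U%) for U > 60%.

t ≈ 0.563 years

Drainage path length: H_d = H/2 = 2.25 m (double drainage).
U > 60%: T_v = 1.781 − 0.933·log₁₀(100 − 86) = 0.71166.
t = T_v·H_d²/c_v = 0.71166×2.25²/6.4 = 0.5629 years.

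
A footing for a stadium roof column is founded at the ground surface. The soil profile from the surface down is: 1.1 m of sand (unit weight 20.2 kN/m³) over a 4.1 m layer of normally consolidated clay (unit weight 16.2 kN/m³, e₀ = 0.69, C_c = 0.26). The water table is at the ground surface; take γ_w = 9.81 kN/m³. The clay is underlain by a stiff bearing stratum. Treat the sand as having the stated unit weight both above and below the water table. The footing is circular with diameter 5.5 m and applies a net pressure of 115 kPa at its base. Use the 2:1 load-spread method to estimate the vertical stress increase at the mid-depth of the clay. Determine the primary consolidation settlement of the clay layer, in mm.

Mid-depth of clay below the ground surface: z = 1.1 + 4.1/2 = 3.15 m.
Total vertical stress at mid-clay: σ_v = 20.2×1.1 + 16.2×2.05 = 55.43 kPa.
Pore pressure: u = 9.81×(3.15 − 0) = 30.902 kPa.
Initial effective stress: σ'_0 = σ_v − u = 55.43 − 30.902 = 24.528 kPa.
Stress increase at mid-clay by the 2:1 spreading method:
Δσ ≈ qD²/(D+z)² = 115×5.5²/(5.5+3.15)² = 46.493 kPa
Final effective stress: σ'_f = σ'_0 + Δσ = 24.528 + 46.493 = 71.021 kPa.
Normally consolidated clay, so the full stress increment lies on the virgin compression line:
S_c = C_c·H/(1+e₀)·log₁₀(σ'_f/σ'_0) = 0.26×4.1/(1+0.69)×log₁₀(71.021/24.528)
    = 0.63077 × 0.46172 = 0.2912 m

S_c ≈ 291 mm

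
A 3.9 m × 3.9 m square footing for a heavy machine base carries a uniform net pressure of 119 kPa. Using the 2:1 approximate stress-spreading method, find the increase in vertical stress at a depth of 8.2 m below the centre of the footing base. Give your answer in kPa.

By the 2:1 method the load spreads at 1 horizontal : 2 vertical, so at depth z the loaded area has grown by z in each plan dimension:
Δσ = qBL/((B+z)(L+z)) = 119×3.9×3.9/((3.9+8.2)(3.9+8.2)) = 12.362 kPa

Δσ_z ≈ 12.4 kPa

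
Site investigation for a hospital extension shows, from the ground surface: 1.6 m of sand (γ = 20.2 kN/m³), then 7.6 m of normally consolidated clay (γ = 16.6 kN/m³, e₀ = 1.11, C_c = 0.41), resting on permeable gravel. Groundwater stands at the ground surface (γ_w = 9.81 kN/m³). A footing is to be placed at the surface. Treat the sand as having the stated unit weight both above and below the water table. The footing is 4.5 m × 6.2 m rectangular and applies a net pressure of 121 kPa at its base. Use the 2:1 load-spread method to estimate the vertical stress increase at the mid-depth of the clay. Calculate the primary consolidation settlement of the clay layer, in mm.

Mid-depth of clay below the ground surface: z = 1.6 + 7.6/2 = 5.4 m.
Total vertical stress at mid-clay: σ_v = 20.2×1.6 + 16.6×3.8 = 95.4 kPa.
Pore pressure: u = 9.81×(5.4 − 0) = 52.974 kPa.
Initial effective stress: σ'_0 = σ_v − u = 95.4 − 52.974 = 42.426 kPa.
Stress increase at mid-clay by the 2:1 spreading method:
Δσ = qBL/((B+z)(L+z)) = 121×4.5×6.2/((4.5+5.4)(6.2+5.4)) = 29.397 kPa
Final effective stress: σ'_f = σ'_0 + Δσ = 42.426 + 29.397 = 71.823 kPa.
Normally consolidated clay, so the full stress increment lies on the virgin compression line:
S_c = C_c·H/(1+e₀)·log₁₀(σ'_f/σ'_0) = 0.41×7.6/(1+1.11)×log₁₀(71.823/42.426)
    = 1.4768 × 0.22863 = 0.3376 m

S_c ≈ 338 mm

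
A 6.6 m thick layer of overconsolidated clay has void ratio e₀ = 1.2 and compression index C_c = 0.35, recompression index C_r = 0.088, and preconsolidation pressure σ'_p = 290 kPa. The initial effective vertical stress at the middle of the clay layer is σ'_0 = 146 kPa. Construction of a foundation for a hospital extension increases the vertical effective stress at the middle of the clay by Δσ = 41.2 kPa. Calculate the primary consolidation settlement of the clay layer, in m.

Final effective stress: σ'_f = 146 + 41.2 = 187.2 kPa.
σ'_f = 187.2 ≤ σ'_p = 290 kPa, so the clay remains overconsolidated and only the recompression index applies:
S_c = C_r·H/(1+e₀)·log₁₀(σ'_f/σ'_0) = 0.088×6.6/2.2×log₁₀(187.2/146)
    = 0.264 × 0.10795 = 0.0285 m

S_c ≈ 0.0285 m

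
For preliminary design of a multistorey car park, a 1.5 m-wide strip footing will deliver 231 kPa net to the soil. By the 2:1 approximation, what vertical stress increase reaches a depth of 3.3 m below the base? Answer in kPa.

By the 2:1 method the load spreads at 1 horizontal : 2 vertical, so at depth z the loaded area has grown by z in each plan dimension:
Δσ = qB/(B+z) = 231×1.5/(1.5+3.3) = 72.188 kPa

Δσ_z ≈ 72.2 kPa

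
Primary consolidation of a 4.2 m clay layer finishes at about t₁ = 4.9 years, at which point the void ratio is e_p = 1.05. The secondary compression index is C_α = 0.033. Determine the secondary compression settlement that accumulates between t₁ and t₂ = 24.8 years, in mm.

S_s ≈ 47.6 mm

Secondary compression: S_s = C_α·H/(1+e_p)·log₁₀(t₂/t₁)
S_s = 0.033×4.2/(1+1.05)×log₁₀(24.8/4.9)
    = 0.06761 × 0.7043 = 0.04761 m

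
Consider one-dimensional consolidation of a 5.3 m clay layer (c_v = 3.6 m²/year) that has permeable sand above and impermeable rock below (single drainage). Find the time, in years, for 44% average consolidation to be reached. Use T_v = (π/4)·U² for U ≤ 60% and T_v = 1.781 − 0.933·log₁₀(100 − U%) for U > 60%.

t ≈ 1.19 years

Drainage path length: H_d = H = 5.3 m (single drainage).
U ≤ 60%: T_v = (π/4)·U² = (π/4)×0.44² = 0.15205.
t = T_v·H_d²/c_v = 0.15205×5.3²/3.6 = 1.186 years.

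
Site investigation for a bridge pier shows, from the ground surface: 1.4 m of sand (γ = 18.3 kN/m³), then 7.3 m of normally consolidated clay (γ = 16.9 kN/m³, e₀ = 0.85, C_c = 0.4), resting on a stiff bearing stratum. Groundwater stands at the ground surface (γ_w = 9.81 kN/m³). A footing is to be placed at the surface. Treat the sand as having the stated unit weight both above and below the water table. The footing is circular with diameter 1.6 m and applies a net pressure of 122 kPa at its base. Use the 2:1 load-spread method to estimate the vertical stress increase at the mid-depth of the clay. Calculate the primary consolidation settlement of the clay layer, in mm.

S_c ≈ 118 mm

Mid-depth of clay below the ground surface: z = 1.4 + 7.3/2 = 5.05 m.
Total vertical stress at mid-clay: σ_v = 18.3×1.4 + 16.9×3.65 = 87.305 kPa.
Pore pressure: u = 9.81×(5.05 − 0) = 49.541 kPa.
Initial effective stress: σ'_0 = σ_v − u = 87.305 − 49.541 = 37.764 kPa.
Stress increase at mid-clay by the 2:1 spreading method:
Δσ ≈ qD²/(D+z)² = 122×1.6²/(1.6+5.05)² = 7.0625 kPa
Final effective stress: σ'_f = σ'_0 + Δσ = 37.764 + 7.0625 = 44.827 kPa.
Normally consolidated clay, so the full stress increment lies on the virgin compression line:
S_c = C_c·H/(1+e₀)·log₁₀(σ'_f/σ'_0) = 0.4×7.3/(1+0.85)×log₁₀(44.827/37.764)
    = 1.5784 × 0.074462 = 0.1175 m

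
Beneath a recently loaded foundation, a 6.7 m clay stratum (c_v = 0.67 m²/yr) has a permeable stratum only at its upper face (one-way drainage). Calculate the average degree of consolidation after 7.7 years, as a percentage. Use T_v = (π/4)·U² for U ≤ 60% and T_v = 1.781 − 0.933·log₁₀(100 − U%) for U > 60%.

U ≈ 38.3 %

Drainage path length: H_d = H = 6.7 m (single drainage).
T_v = c_v·t/H_d² = 0.67×7.7/6.7² = 0.11493.
T_v = 0.11493 corresponds to the U ≤ 60% branch:
U = √(4T_v/π) = 0.3825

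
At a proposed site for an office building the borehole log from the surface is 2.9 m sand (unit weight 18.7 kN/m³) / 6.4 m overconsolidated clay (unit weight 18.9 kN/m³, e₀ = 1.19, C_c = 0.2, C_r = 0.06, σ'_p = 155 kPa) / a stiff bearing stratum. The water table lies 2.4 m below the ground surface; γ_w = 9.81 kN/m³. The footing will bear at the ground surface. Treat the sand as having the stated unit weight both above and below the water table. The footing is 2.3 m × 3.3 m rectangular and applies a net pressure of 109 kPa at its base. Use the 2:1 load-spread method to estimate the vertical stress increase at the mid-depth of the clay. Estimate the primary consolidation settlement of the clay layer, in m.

Mid-depth of clay below the ground surface: z = 2.9 + 6.4/2 = 6.1 m.
Total vertical stress at mid-clay: σ_v = 18.7×2.9 + 18.9×3.2 = 114.71 kPa.
Pore pressure: u = 9.81×(6.1 − 2.4) = 36.297 kPa.
Initial effective stress: σ'_0 = σ_v − u = 114.71 − 36.297 = 78.413 kPa.
Stress increase at mid-clay by the 2:1 spreading method:
Δσ = qBL/((B+z)(L+z)) = 109×2.3×3.3/((2.3+6.1)(3.3+6.1)) = 10.478 kPa
Final effective stress: σ'_f = 78.413 + 10.478 = 88.891 kPa.
σ'_f = 88.891 ≤ σ'_p = 155 kPa, so the clay remains overconsolidated and only the recompression index applies:
S_c = C_r·H/(1+e₀)·log₁₀(σ'_f/σ'_0) = 0.06×6.4/2.19×log₁₀(88.891/78.413)
    = 0.17534 × 0.05447 = 0.009551 m

S_c ≈ 0.00955 m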